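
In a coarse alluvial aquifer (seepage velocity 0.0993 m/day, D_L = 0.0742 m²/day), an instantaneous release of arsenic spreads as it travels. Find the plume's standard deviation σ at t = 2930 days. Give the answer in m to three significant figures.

20.9 m

Dispersive spreading gives a Gaussian with σ² = 2Dt; advection only shifts the center.
σ = √(2 × 0.0742 × 2930) = 20.9 m.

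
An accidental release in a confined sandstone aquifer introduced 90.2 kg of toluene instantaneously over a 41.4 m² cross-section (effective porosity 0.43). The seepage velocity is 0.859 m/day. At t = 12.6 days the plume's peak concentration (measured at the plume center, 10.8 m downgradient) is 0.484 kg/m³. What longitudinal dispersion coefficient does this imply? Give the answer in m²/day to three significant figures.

0.692 m²/day

At the plume center C_max = M/(n_e·A·√(4πDt)), so D = M²/(4πt·(n_e·A·C_max)²).
n_e·A·C_max = 0.43 × 41.4 × 0.484 = 8.616 kg/m.
D = 90.2²/(4π × 12.6 × 8.616²) = 0.692 m²/day.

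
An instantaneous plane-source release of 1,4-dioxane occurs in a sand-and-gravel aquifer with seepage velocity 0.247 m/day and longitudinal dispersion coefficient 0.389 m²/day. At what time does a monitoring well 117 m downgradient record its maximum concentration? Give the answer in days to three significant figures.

For the 1D instantaneous-source solution, setting ∂C/∂t = 0 at fixed x gives v²t² + 2Dt − x² = 0, so t = (√(D² + v²x²) − D)/v².
√(D² + v²x²) = √(0.389² + 0.247² × 117²) = 28.90; v² = 0.061009.
t = (28.90 − 0.389)/0.061009 = 467 days (vs. the pure-advection estimate x/v = 474 d).

467 days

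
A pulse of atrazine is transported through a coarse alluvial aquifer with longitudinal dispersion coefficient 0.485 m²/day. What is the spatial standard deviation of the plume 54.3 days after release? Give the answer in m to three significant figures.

7.26 m

Dispersive spreading gives a Gaussian with σ² = 2Dt; advection only shifts the center.
σ = √(2 × 0.485 × 54.3) = 7.26 m.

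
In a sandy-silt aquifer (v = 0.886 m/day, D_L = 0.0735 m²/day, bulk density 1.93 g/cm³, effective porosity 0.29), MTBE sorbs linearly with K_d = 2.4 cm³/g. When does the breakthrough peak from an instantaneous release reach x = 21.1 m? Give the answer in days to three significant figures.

403 days

Retardation factor R = 1 + ρ_b·K_d/n = 1 + 1.93 × 2.4/0.29 = 16.97.
Sorption retards both mechanisms: v_R = v/R = 0.05221 m/day, D_R = D/R = 0.004331 m²/day.
Peak time from v_R²t² + 2D_R t − x² = 0: t = (√(D_R² + v_R²x²) − D_R)/v_R².
√(D_R² + v_R²x²) = √(0.004331² + 0.05221² × 21.1²) = 1.102; v_R² = 0.002726.
t = (1.102 − 0.004331)/0.002726 = 403 days.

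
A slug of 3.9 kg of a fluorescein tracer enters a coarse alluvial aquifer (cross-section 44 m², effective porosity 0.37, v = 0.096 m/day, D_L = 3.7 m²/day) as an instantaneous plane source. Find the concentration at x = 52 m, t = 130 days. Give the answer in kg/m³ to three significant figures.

0.00137 kg/m³

For an instantaneous plane source, C(x,t) = M/(n_e·A·√(4πDt)) · exp(−(x−vt)²/(4Dt)), with n_e·A the pore (flow) area.
Plume center vt = 0.096 × 130 = 12.48 m, so the well at 52 m is 39.52 m downgradient of the peak.
√(4πDt) = 77.75 m, giving peak height M/(n_e·A·√(4πDt)) = 3.9/(0.37 × 44 × 77.75) = 0.003081 kg/m³.
(x−vt)²/(4Dt) = (39.52)²/(4 × 3.7 × 130) = 0.8118; exp(−0.8118) = 0.4441.
C = 0.003081 × 0.4441 = 0.00137 kg/m³.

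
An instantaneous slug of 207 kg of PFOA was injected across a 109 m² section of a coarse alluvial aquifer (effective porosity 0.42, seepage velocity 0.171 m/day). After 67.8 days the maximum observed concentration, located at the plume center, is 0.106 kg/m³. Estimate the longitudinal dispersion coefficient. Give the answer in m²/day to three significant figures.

2.14 m²/day

At the plume center C_max = M/(n_e·A·√(4πDt)), so D = M²/(4πt·(n_e·A·C_max)²).
n_e·A·C_max = 0.42 × 109 × 0.106 = 4.853 kg/m.
D = 207²/(4π × 67.8 × 4.853²) = 2.14 m²/day.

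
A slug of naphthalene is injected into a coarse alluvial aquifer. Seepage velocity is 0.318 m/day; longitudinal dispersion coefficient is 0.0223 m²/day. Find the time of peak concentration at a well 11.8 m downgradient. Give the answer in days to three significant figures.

36.9 days

For the 1D instantaneous-source solution, setting ∂C/∂t = 0 at fixed x gives v²t² + 2Dt − x² = 0, so t = (√(D² + v²x²) − D)/v².
√(D² + v²x²) = √(0.0223² + 0.318² × 11.8²) = 3.752; v² = 0.101124.
t = (3.752 − 0.0223)/0.101124 = 36.9 days (vs. the pure-advection estimate x/v = 37.1 d).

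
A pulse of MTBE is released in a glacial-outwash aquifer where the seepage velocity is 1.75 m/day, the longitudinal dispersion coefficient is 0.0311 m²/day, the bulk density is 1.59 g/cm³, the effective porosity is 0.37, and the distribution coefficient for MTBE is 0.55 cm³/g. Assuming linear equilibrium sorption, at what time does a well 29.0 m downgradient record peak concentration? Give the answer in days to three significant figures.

Retardation factor R = 1 + ρ_b·K_d/n = 1 + 1.59 × 0.55/0.37 = 3.364.
Sorption retards both mechanisms: v_R = v/R = 0.5202 m/day, D_R = D/R = 0.009245 m²/day.
Peak time from v_R²t² + 2D_R t − x² = 0: t = (√(D_R² + v_R²x²) − D_R)/v_R².
√(D_R² + v_R²x²) = √(0.009245² + 0.5202² × 29.0²) = 15.09; v_R² = 0.2706.
t = (15.09 − 0.009245)/0.2706 = 55.7 days.

55.7 days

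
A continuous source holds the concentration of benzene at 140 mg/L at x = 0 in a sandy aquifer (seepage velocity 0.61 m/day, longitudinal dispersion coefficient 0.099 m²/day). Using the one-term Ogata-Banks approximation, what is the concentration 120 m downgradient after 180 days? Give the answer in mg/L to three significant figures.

For a continuous step input, C/C₀ ≈ ½·erfc((x−vt)/(2√(Dt))).
vt = 0.61 × 180 = 109.8 m and 2√(Dt) = 2√(0.099 × 180) = 8.443 m.
Argument (x−vt)/(2√(Dt)) = (120 − 109.8)/8.443 = 1.208; ½·erfc(1.208) = 0.04378.
C = 140 × 0.04378 = 6.13 mg/L.

6.13 mg/L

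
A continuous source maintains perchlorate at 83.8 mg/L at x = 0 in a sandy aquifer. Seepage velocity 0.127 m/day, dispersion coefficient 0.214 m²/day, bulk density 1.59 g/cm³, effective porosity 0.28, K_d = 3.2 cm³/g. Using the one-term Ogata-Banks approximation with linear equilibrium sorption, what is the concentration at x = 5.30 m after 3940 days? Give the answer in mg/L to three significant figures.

82.7 mg/L

Retardation factor R = 1 + ρ_b·K_d/n = 1 + 1.59 × 3.2/0.28 = 19.17.
Sorption retards both mechanisms: v_R = v/R = 0.006625 m/day, D_R = D/R = 0.01116 m²/day.
v_R·t = 0.006625 × 3940 = 26.1025 m; 2√(D_R t) = 13.26 m; argument = (5.30 − 26.1025)/13.26 = -1.569.
C = C₀ × ½·erfc(-1.569) = 83.8 × 0.9868 = 82.7 mg/L.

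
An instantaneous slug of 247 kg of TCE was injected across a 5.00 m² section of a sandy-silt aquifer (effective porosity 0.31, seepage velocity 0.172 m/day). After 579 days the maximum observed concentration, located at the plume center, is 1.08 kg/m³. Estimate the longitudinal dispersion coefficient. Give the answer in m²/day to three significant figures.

2.99 m²/day

At the plume center C_max = M/(n_e·A·√(4πDt)), so D = M²/(4πt·(n_e·A·C_max)²).
n_e·A·C_max = 0.31 × 5.00 × 1.08 = 1.674 kg/m.
D = 247²/(4π × 579 × 1.674²) = 2.99 m²/day.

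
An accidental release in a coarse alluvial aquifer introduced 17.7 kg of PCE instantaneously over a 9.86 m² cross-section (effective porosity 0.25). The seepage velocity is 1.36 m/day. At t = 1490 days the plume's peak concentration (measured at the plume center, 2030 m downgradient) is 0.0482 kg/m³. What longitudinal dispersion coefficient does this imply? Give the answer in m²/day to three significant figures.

At the plume center C_max = M/(n_e·A·√(4πDt)), so D = M²/(4πt·(n_e·A·C_max)²).
n_e·A·C_max = 0.25 × 9.86 × 0.0482 = 0.1188 kg/m.
D = 17.7²/(4π × 1490 × 0.1188²) = 1.19 m²/day.

1.19 m²/day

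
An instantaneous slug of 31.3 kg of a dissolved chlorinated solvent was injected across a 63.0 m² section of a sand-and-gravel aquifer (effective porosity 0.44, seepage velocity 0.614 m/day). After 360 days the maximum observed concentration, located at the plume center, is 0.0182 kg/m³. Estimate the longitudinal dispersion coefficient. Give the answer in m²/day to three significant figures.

0.851 m²/day

At the plume center C_max = M/(n_e·A·√(4πDt)), so D = M²/(4πt·(n_e·A·C_max)²).
n_e·A·C_max = 0.44 × 63.0 × 0.0182 = 0.5045 kg/m.
D = 31.3²/(4π × 360 × 0.5045²) = 0.851 m²/day.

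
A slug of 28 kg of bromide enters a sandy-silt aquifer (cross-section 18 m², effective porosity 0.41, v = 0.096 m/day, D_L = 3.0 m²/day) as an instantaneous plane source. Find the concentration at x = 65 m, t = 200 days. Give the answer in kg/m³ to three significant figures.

For an instantaneous plane source, C(x,t) = M/(n_e·A·√(4πDt)) · exp(−(x−vt)²/(4Dt)), with n_e·A the pore (flow) area.
Plume center vt = 0.096 × 200 = 19.2 m, so the well at 65 m is 45.8 m downgradient of the peak.
√(4πDt) = 86.83 m, giving peak height M/(n_e·A·√(4πDt)) = 28/(0.41 × 18 × 86.83) = 0.04370 kg/m³.
(x−vt)²/(4Dt) = (45.8)²/(4 × 3.0 × 200) = 0.8740; exp(−0.8740) = 0.4173.
C = 0.04370 × 0.4173 = 0.0182 kg/m³.

0.0182 kg/m³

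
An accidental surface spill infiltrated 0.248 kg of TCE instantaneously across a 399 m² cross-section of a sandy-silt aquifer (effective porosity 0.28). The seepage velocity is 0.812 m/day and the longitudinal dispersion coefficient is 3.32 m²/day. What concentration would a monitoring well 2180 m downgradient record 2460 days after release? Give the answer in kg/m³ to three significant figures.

2.50e-06 kg/m³

For an instantaneous plane source, C(x,t) = M/(n_e·A·√(4πDt)) · exp(−(x−vt)²/(4Dt)), with n_e·A the pore (flow) area.
Plume center vt = 0.812 × 2460 = 1997.52 m, so the well at 2180 m is 182.48 m downgradient of the peak.
√(4πDt) = 320.4 m, giving peak height M/(n_e·A·√(4πDt)) = 0.248/(0.28 × 399 × 320.4) = 6.928e-06 kg/m³.
(x−vt)²/(4Dt) = (182.48)²/(4 × 3.32 × 2460) = 1.019; exp(−1.019) = 0.3610.
C = 6.928e-06 × 0.3610 = 2.50e-06 kg/m³.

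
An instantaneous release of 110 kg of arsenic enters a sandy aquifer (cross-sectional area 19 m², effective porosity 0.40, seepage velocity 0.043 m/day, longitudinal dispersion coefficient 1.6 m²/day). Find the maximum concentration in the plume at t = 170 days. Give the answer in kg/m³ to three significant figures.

The peak of an instantaneous 1D plume sits at x = vt; there the Gaussian factor is 1 and C_max = M/(n_e·A·√(4πDt)), where n_e·A is the pore area the mass is dissolved in.
√(4πDt) = √(4π × 1.6 × 170) = 58.46 m, so C_max = 110/(0.40 × 19 × 58.46) = 0.248 kg/m³.

0.248 kg/m³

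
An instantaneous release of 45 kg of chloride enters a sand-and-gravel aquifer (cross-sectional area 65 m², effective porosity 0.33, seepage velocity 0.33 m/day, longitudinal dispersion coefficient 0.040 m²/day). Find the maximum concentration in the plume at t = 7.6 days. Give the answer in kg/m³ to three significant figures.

The peak of an instantaneous 1D plume sits at x = vt; there the Gaussian factor is 1 and C_max = M/(n_e·A·√(4πDt)), where n_e·A is the pore area the mass is dissolved in.
√(4πDt) = √(4π × 0.040 × 7.6) = 1.955 m, so C_max = 45/(0.33 × 65 × 1.955) = 1.07 kg/m³.

1.07 kg/m³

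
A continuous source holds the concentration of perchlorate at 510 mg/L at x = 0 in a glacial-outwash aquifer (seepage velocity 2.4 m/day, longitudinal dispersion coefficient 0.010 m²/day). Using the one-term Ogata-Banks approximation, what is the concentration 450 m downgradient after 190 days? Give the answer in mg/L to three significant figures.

509 mg/L

For a continuous step input, C/C₀ ≈ ½·erfc((x−vt)/(2√(Dt))).
vt = 2.4 × 190 = 456 m and 2√(Dt) = 2√(0.010 × 190) = 2.757 m.
Argument (x−vt)/(2√(Dt)) = (450 − 456)/2.757 = -2.176; ½·erfc(-2.176) = 0.9990.
C = 510 × 0.9990 = 509 mg/L.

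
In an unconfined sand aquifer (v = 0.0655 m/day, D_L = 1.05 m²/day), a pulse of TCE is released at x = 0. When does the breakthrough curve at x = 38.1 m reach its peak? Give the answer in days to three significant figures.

386 days

For the 1D instantaneous-source solution, setting ∂C/∂t = 0 at fixed x gives v²t² + 2Dt − x² = 0, so t = (√(D² + v²x²) − D)/v².
√(D² + v²x²) = √(1.05² + 0.0655² × 38.1²) = 2.707; v² = 0.00429025.
t = (2.707 − 1.05)/0.00429025 = 386 days (vs. the pure-advection estimate x/v = 582 d).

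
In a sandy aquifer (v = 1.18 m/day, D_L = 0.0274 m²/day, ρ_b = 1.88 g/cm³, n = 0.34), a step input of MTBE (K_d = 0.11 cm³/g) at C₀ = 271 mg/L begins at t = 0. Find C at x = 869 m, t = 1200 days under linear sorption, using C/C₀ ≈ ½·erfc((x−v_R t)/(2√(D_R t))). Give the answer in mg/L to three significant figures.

261 mg/L

Retardation factor R = 1 + ρ_b·K_d/n = 1 + 1.88 × 0.11/0.34 = 1.608.
Sorption retards both mechanisms: v_R = v/R = 0.7338 m/day, D_R = D/R = 0.01704 m²/day.
v_R·t = 0.7338 × 1200 = 880.56 m; 2√(D_R t) = 9.044 m; argument = (869 − 880.56)/9.044 = -1.278.
C = C₀ × ½·erfc(-1.278) = 271 × 0.9646 = 261 mg/L.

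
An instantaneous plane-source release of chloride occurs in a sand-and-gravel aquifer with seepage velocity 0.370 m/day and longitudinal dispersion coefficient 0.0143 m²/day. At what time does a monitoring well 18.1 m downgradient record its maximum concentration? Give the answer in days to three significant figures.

For the 1D instantaneous-source solution, setting ∂C/∂t = 0 at fixed x gives v²t² + 2Dt − x² = 0, so t = (√(D² + v²x²) − D)/v².
√(D² + v²x²) = √(0.0143² + 0.370² × 18.1²) = 6.697; v² = 0.1369.
t = (6.697 − 0.0143)/0.1369 = 48.8 days (vs. the pure-advection estimate x/v = 48.9 d).

48.8 days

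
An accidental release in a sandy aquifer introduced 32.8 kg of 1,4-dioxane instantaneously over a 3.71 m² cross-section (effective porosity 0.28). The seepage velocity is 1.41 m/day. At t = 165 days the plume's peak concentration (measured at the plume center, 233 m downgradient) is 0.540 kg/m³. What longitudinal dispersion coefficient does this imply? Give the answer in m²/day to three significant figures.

1.65 m²/day

At the plume center C_max = M/(n_e·A·√(4πDt)), so D = M²/(4πt·(n_e·A·C_max)²).
n_e·A·C_max = 0.28 × 3.71 × 0.540 = 0.5610 kg/m.
D = 32.8²/(4π × 165 × 0.5610²) = 1.65 m²/day.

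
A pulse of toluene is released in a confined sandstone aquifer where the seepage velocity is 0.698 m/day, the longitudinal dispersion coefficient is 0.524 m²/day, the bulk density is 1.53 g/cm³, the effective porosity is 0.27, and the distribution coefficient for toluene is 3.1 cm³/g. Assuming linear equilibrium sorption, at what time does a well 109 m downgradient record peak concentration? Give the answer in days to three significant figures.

Retardation factor R = 1 + ρ_b·K_d/n = 1 + 1.53 × 3.1/0.27 = 18.57.
Sorption retards both mechanisms: v_R = v/R = 0.03759 m/day, D_R = D/R = 0.02822 m²/day.
Peak time from v_R²t² + 2D_R t − x² = 0: t = (√(D_R² + v_R²x²) − D_R)/v_R².
√(D_R² + v_R²x²) = √(0.02822² + 0.03759² × 109²) = 4.097; v_R² = 0.001413.
t = (4.097 − 0.02822)/0.001413 = 2880 days.

2880 days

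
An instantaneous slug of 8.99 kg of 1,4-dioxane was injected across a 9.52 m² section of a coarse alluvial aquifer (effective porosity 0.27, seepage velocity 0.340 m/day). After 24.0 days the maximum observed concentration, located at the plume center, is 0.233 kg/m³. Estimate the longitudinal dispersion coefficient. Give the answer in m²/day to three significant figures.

0.747 m²/day

At the plume center C_max = M/(n_e·A·√(4πDt)), so D = M²/(4πt·(n_e·A·C_max)²).
n_e·A·C_max = 0.27 × 9.52 × 0.233 = 0.5989 kg/m.
D = 8.99²/(4π × 24.0 × 0.5989²) = 0.747 m²/day.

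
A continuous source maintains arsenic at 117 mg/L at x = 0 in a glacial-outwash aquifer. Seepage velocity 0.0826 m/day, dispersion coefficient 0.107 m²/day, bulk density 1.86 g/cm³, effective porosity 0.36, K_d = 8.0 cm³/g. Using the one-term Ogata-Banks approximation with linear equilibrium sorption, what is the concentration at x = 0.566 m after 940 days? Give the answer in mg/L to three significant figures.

Retardation factor R = 1 + ρ_b·K_d/n = 1 + 1.86 × 8.0/0.36 = 42.33.
Sorption retards both mechanisms: v_R = v/R = 0.001951 m/day, D_R = D/R = 0.002528 m²/day.
v_R·t = 0.001951 × 940 = 1.83394 m; 2√(D_R t) = 3.083 m; argument = (0.566 − 1.83394)/3.083 = -0.4113.
C = C₀ × ½·erfc(-0.4113) = 117 × 0.7196 = 84.2 mg/L.

84.2 mg/L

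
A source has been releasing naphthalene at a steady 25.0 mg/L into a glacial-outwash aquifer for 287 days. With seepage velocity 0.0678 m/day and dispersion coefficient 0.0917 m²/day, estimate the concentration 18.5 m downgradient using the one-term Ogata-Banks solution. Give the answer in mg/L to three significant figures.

13.8 mg/L

For a continuous step input, C/C₀ ≈ ½·erfc((x−vt)/(2√(Dt))).
vt = 0.0678 × 287 = 19.4586 m and 2√(Dt) = 2√(0.0917 × 287) = 10.26 m.
Argument (x−vt)/(2√(Dt)) = (18.5 − 19.4586)/10.26 = -0.09343; ½·erfc(-0.09343) = 0.5526.
C = 25.0 × 0.5526 = 13.8 mg/L.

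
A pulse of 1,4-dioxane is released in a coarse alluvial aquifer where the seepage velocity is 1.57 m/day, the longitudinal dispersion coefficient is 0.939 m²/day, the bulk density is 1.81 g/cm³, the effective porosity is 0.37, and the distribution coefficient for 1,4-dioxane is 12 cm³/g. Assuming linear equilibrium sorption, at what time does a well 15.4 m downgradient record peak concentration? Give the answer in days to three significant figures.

563 days

Retardation factor R = 1 + ρ_b·K_d/n = 1 + 1.81 × 12/0.37 = 59.70.
Sorption retards both mechanisms: v_R = v/R = 0.02630 m/day, D_R = D/R = 0.01573 m²/day.
Peak time from v_R²t² + 2D_R t − x² = 0: t = (√(D_R² + v_R²x²) − D_R)/v_R².
√(D_R² + v_R²x²) = √(0.01573² + 0.02630² × 15.4²) = 0.4053; v_R² = 0.0006917.
t = (0.4053 − 0.01573)/0.0006917 = 563 days.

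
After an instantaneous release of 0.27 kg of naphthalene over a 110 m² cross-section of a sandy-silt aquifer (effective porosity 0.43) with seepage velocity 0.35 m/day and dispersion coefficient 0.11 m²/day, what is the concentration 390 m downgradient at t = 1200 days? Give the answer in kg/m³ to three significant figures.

2.55e-05 kg/m³

For an instantaneous plane source, C(x,t) = M/(n_e·A·√(4πDt)) · exp(−(x−vt)²/(4Dt)), with n_e·A the pore (flow) area.
Plume center vt = 0.35 × 1200 = 420 m, so the well at 390 m is 30 m upgradient of the peak.
√(4πDt) = 40.73 m, giving peak height M/(n_e·A·√(4πDt)) = 0.27/(0.43 × 110 × 40.73) = 0.0001401 kg/m³.
(x−vt)²/(4Dt) = (-30)²/(4 × 0.11 × 1200) = 1.705; exp(−1.705) = 0.1818.
C = 0.0001401 × 0.1818 = 2.55e-05 kg/m³.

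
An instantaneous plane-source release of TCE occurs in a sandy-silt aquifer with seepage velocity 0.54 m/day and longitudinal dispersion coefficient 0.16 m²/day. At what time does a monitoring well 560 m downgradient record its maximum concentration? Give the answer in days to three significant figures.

For the 1D instantaneous-source solution, setting ∂C/∂t = 0 at fixed x gives v²t² + 2Dt − x² = 0, so t = (√(D² + v²x²) − D)/v².
√(D² + v²x²) = √(0.16² + 0.54² × 560²) = 302.4; v² = 0.2916.
t = (302.4 − 0.16)/0.2916 = 1040 days (vs. the pure-advection estimate x/v = 1040 d).

1040 days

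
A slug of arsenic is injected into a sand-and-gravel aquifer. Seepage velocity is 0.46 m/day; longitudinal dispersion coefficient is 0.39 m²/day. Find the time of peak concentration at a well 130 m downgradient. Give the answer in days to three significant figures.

For the 1D instantaneous-source solution, setting ∂C/∂t = 0 at fixed x gives v²t² + 2Dt − x² = 0, so t = (√(D² + v²x²) − D)/v².
√(D² + v²x²) = √(0.39² + 0.46² × 130²) = 59.80; v² = 0.2116.
t = (59.80 − 0.39)/0.2116 = 281 days (vs. the pure-advection estimate x/v = 283 d).

281 days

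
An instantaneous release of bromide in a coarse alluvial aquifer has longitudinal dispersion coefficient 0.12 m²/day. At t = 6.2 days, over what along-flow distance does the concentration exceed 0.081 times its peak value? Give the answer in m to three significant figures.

The plume is Gaussian with σ = √(2Dt) = √(2 × 0.12 × 6.2) = 1.220 m.
C/C_peak = exp(−Δx²/(2σ²)) = 0.081 ⇒ Δx = σ·√(−2 ln 0.081) = 1.220 × 2.242 = 2.735 m.
Width = 2Δx = 5.47 m.

5.47 m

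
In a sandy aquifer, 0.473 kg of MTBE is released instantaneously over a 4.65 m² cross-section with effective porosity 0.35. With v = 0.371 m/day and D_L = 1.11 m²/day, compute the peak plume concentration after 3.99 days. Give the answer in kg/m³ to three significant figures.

0.0390 kg/m³

The peak of an instantaneous 1D plume sits at x = vt; there the Gaussian factor is 1 and C_max = M/(n_e·A·√(4πDt)), where n_e·A is the pore area the mass is dissolved in.
√(4πDt) = √(4π × 1.11 × 3.99) = 7.460 m, so C_max = 0.473/(0.35 × 4.65 × 7.460) = 0.0390 kg/m³.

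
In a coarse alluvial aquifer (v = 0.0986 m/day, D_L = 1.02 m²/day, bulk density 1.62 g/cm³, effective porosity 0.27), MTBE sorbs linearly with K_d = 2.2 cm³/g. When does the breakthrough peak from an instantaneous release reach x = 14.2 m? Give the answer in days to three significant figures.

1040 days

Retardation factor R = 1 + ρ_b·K_d/n = 1 + 1.62 × 2.2/0.27 = 14.20.
Sorption retards both mechanisms: v_R = v/R = 0.006944 m/day, D_R = D/R = 0.07183 m²/day.
Peak time from v_R²t² + 2D_R t − x² = 0: t = (√(D_R² + v_R²x²) − D_R)/v_R².
√(D_R² + v_R²x²) = √(0.07183² + 0.006944² × 14.2²) = 0.1220; v_R² = 4.822e-05.
t = (0.1220 − 0.07183)/4.822e-05 = 1040 days.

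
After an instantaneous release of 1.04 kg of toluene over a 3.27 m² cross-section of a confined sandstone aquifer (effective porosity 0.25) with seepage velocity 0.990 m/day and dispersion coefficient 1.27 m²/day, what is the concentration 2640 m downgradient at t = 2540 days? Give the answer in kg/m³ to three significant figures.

0.00187 kg/m³

For an instantaneous plane source, C(x,t) = M/(n_e·A·√(4πDt)) · exp(−(x−vt)²/(4Dt)), with n_e·A the pore (flow) area.
Plume center vt = 0.990 × 2540 = 2514.6 m, so the well at 2640 m is 125.4 m downgradient of the peak.
√(4πDt) = 201.3 m, giving peak height M/(n_e·A·√(4πDt)) = 1.04/(0.25 × 3.27 × 201.3) = 0.006320 kg/m³.
(x−vt)²/(4Dt) = (125.4)²/(4 × 1.27 × 2540) = 1.219; exp(−1.219) = 0.2955.
C = 0.006320 × 0.2955 = 0.00187 kg/m³.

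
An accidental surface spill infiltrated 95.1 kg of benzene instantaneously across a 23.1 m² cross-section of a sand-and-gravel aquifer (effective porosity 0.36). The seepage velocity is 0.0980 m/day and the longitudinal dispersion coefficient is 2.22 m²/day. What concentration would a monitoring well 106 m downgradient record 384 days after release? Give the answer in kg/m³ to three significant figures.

0.0281 kg/m³

For an instantaneous plane source, C(x,t) = M/(n_e·A·√(4πDt)) · exp(−(x−vt)²/(4Dt)), with n_e·A the pore (flow) area.
Plume center vt = 0.0980 × 384 = 37.632 m, so the well at 106 m is 68.368 m downgradient of the peak.
√(4πDt) = 103.5 m, giving peak height M/(n_e·A·√(4πDt)) = 95.1/(0.36 × 23.1 × 103.5) = 0.1105 kg/m³.
(x−vt)²/(4Dt) = (68.368)²/(4 × 2.22 × 384) = 1.371; exp(−1.371) = 0.2539.
C = 0.1105 × 0.2539 = 0.0281 kg/m³.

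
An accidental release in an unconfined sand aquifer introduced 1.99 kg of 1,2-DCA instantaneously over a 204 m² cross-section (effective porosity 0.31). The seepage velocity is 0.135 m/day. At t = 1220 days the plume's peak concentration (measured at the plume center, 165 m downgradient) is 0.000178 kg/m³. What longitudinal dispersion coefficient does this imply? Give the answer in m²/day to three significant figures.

At the plume center C_max = M/(n_e·A·√(4πDt)), so D = M²/(4πt·(n_e·A·C_max)²).
n_e·A·C_max = 0.31 × 204 × 0.000178 = 0.01126 kg/m.
D = 1.99²/(4π × 1220 × 0.01126²) = 2.04 m²/day.

2.04 m²/day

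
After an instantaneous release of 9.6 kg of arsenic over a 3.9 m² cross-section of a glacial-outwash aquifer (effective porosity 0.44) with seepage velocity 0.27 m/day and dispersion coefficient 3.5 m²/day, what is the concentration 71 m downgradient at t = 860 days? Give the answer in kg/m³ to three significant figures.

For an instantaneous plane source, C(x,t) = M/(n_e·A·√(4πDt)) · exp(−(x−vt)²/(4Dt)), with n_e·A the pore (flow) area.
Plume center vt = 0.27 × 860 = 232.2 m, so the well at 71 m is 161.2 m upgradient of the peak.
√(4πDt) = 194.5 m, giving peak height M/(n_e·A·√(4πDt)) = 9.6/(0.44 × 3.9 × 194.5) = 0.02876 kg/m³.
(x−vt)²/(4Dt) = (-161.2)²/(4 × 3.5 × 860) = 2.158; exp(−2.158) = 0.1156.
C = 0.02876 × 0.1156 = 0.00332 kg/m³.

0.00332 kg/m³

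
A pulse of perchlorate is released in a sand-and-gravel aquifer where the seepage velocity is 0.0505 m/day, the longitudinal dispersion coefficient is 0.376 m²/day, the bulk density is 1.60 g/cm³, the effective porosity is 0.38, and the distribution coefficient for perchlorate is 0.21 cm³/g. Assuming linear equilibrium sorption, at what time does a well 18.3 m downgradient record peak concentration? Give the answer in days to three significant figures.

Retardation factor R = 1 + ρ_b·K_d/n = 1 + 1.60 × 0.21/0.38 = 1.884.
Sorption retards both mechanisms: v_R = v/R = 0.02680 m/day, D_R = D/R = 0.1996 m²/day.
Peak time from v_R²t² + 2D_R t − x² = 0: t = (√(D_R² + v_R²x²) − D_R)/v_R².
√(D_R² + v_R²x²) = √(0.1996² + 0.02680² × 18.3²) = 0.5295; v_R² = 0.0007182.
t = (0.5295 − 0.1996)/0.0007182 = 459 days.

459 days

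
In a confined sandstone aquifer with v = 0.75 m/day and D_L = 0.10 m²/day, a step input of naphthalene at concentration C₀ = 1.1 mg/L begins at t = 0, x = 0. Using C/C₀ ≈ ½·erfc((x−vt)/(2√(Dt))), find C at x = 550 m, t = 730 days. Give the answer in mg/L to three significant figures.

0.460 mg/L

For a continuous step input, C/C₀ ≈ ½·erfc((x−vt)/(2√(Dt))).
vt = 0.75 × 730 = 547.5 m and 2√(Dt) = 2√(0.10 × 730) = 17.09 m.
Argument (x−vt)/(2√(Dt)) = (550 − 547.5)/17.09 = 0.1463; ½·erfc(0.1463) = 0.4180.
C = 1.1 × 0.4180 = 0.460 mg/L.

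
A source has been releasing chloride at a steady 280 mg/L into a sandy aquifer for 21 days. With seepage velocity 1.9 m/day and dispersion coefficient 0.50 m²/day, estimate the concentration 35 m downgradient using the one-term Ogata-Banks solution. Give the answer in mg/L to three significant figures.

240 mg/L

For a continuous step input, C/C₀ ≈ ½·erfc((x−vt)/(2√(Dt))).
vt = 1.9 × 21 = 39.9 m and 2√(Dt) = 2√(0.50 × 21) = 6.481 m.
Argument (x−vt)/(2√(Dt)) = (35 − 39.9)/6.481 = -0.7561; ½·erfc(-0.7561) = 0.8575.
C = 280 × 0.8575 = 240 mg/L.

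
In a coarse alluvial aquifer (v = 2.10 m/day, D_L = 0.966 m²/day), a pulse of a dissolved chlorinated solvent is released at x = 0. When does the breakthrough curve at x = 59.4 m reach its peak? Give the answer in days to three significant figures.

For the 1D instantaneous-source solution, setting ∂C/∂t = 0 at fixed x gives v²t² + 2Dt − x² = 0, so t = (√(D² + v²x²) − D)/v².
√(D² + v²x²) = √(0.966² + 2.10² × 59.4²) = 124.7; v² = 4.41.
t = (124.7 − 0.966)/4.41 = 28.1 days (vs. the pure-advection estimate x/v = 28.3 d).

28.1 days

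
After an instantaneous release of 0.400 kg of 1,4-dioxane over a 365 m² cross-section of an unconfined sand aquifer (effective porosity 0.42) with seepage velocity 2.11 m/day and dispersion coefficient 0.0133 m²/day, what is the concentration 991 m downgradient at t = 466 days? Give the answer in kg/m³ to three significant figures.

For an instantaneous plane source, C(x,t) = M/(n_e·A·√(4πDt)) · exp(−(x−vt)²/(4Dt)), with n_e·A the pore (flow) area.
Plume center vt = 2.11 × 466 = 983.26 m, so the well at 991 m is 7.74 m downgradient of the peak.
√(4πDt) = 8.825 m, giving peak height M/(n_e·A·√(4πDt)) = 0.400/(0.42 × 365 × 8.825) = 0.0002957 kg/m³.
(x−vt)²/(4Dt) = (7.74)²/(4 × 0.0133 × 466) = 2.416; exp(−2.416) = 0.08928.
C = 0.0002957 × 0.08928 = 2.64e-05 kg/m³.

2.64e-05 kg/m³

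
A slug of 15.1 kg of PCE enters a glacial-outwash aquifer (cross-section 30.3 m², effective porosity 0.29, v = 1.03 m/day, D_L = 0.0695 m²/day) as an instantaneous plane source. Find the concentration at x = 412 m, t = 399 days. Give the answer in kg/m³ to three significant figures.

0.0912 kg/m³

For an instantaneous plane source, C(x,t) = M/(n_e·A·√(4πDt)) · exp(−(x−vt)²/(4Dt)), with n_e·A the pore (flow) area.
Plume center vt = 1.03 × 399 = 410.97 m, so the well at 412 m is 1.03 m downgradient of the peak.
√(4πDt) = 18.67 m, giving peak height M/(n_e·A·√(4πDt)) = 15.1/(0.29 × 30.3 × 18.67) = 0.09204 kg/m³.
(x−vt)²/(4Dt) = (1.03)²/(4 × 0.0695 × 399) = 0.009564; exp(−0.009564) = 0.9905.
C = 0.09204 × 0.9905 = 0.0912 kg/m³.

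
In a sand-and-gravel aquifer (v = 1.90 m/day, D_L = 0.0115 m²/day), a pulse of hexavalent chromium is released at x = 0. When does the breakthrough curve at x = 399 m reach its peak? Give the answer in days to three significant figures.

210 days

For the 1D instantaneous-source solution, setting ∂C/∂t = 0 at fixed x gives v²t² + 2Dt − x² = 0, so t = (√(D² + v²x²) − D)/v².
√(D² + v²x²) = √(0.0115² + 1.90² × 399²) = 758.1; v² = 3.61.
t = (758.1 − 0.0115)/3.61 = 210 days (vs. the pure-advection estimate x/v = 210 d).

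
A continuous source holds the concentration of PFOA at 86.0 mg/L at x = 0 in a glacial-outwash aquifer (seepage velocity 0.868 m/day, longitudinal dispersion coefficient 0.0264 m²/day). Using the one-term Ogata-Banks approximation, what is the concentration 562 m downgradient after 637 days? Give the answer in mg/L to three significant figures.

For a continuous step input, C/C₀ ≈ ½·erfc((x−vt)/(2√(Dt))).
vt = 0.868 × 637 = 552.916 m and 2√(Dt) = 2√(0.0264 × 637) = 8.202 m.
Argument (x−vt)/(2√(Dt)) = (562 − 552.916)/8.202 = 1.108; ½·erfc(1.108) = 0.05856.
C = 86.0 × 0.05856 = 5.04 mg/L.

5.04 mg/L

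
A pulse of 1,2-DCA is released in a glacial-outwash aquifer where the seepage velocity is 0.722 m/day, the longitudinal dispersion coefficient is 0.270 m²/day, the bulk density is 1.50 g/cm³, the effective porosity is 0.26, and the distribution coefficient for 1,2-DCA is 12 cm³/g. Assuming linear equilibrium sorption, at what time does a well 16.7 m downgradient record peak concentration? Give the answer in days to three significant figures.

Retardation factor R = 1 + ρ_b·K_d/n = 1 + 1.50 × 12/0.26 = 70.23.
Sorption retards both mechanisms: v_R = v/R = 0.01028 m/day, D_R = D/R = 0.003845 m²/day.
Peak time from v_R²t² + 2D_R t − x² = 0: t = (√(D_R² + v_R²x²) − D_R)/v_R².
√(D_R² + v_R²x²) = √(0.003845² + 0.01028² × 16.7²) = 0.1717; v_R² = 0.0001057.
t = (0.1717 − 0.003845)/0.0001057 = 1590 days.

1590 days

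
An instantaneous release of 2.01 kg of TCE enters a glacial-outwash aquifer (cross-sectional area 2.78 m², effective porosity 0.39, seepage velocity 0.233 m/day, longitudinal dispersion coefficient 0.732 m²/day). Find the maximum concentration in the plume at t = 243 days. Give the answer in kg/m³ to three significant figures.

0.0392 kg/m³

The peak of an instantaneous 1D plume sits at x = vt; there the Gaussian factor is 1 and C_max = M/(n_e·A·√(4πDt)), where n_e·A is the pore area the mass is dissolved in.
√(4πDt) = √(4π × 0.732 × 243) = 47.28 m, so C_max = 2.01/(0.39 × 2.78 × 47.28) = 0.0392 kg/m³.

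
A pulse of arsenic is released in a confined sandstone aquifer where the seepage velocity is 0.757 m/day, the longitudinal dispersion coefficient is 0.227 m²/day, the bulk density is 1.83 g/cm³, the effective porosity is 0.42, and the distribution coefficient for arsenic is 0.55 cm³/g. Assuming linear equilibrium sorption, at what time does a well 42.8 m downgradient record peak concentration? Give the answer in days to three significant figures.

191 days

Retardation factor R = 1 + ρ_b·K_d/n = 1 + 1.83 × 0.55/0.42 = 3.396.
Sorption retards both mechanisms: v_R = v/R = 0.2229 m/day, D_R = D/R = 0.06684 m²/day.
Peak time from v_R²t² + 2D_R t − x² = 0: t = (√(D_R² + v_R²x²) − D_R)/v_R².
√(D_R² + v_R²x²) = √(0.06684² + 0.2229² × 42.8²) = 9.540; v_R² = 0.04968.
t = (9.540 − 0.06684)/0.04968 = 191 days.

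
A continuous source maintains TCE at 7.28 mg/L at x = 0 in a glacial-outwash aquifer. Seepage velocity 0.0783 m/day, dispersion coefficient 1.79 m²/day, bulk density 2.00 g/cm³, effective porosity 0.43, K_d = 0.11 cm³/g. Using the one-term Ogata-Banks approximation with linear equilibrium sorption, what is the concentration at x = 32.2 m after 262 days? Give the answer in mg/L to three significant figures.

Retardation factor R = 1 + ρ_b·K_d/n = 1 + 2.00 × 0.11/0.43 = 1.512.
Sorption retards both mechanisms: v_R = v/R = 0.05179 m/day, D_R = D/R = 1.184 m²/day.
v_R·t = 0.05179 × 262 = 13.56898 m; 2√(D_R t) = 35.23 m; argument = (32.2 − 13.56898)/35.23 = 0.5288.
C = C₀ × ½·erfc(0.5288) = 7.28 × 0.2273 = 1.65 mg/L.

1.65 mg/L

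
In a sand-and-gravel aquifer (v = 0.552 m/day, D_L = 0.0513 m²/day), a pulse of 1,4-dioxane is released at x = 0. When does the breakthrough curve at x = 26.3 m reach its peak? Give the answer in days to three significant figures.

47.5 days

For the 1D instantaneous-source solution, setting ∂C/∂t = 0 at fixed x gives v²t² + 2Dt − x² = 0, so t = (√(D² + v²x²) − D)/v².
√(D² + v²x²) = √(0.0513² + 0.552² × 26.3²) = 14.52; v² = 0.304704.
t = (14.52 − 0.0513)/0.304704 = 47.5 days (vs. the pure-advection estimate x/v = 47.6 d).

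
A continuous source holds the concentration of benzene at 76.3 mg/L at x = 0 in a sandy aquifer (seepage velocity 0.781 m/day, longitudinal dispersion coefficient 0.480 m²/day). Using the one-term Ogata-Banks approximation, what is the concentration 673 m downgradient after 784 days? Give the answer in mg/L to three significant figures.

For a continuous step input, C/C₀ ≈ ½·erfc((x−vt)/(2√(Dt))).
vt = 0.781 × 784 = 612.304 m and 2√(Dt) = 2√(0.480 × 784) = 38.80 m.
Argument (x−vt)/(2√(Dt)) = (673 − 612.304)/38.80 = 1.564; ½·erfc(1.564) = 0.01349.
C = 76.3 × 0.01349 = 1.03 mg/L.

1.03 mg/L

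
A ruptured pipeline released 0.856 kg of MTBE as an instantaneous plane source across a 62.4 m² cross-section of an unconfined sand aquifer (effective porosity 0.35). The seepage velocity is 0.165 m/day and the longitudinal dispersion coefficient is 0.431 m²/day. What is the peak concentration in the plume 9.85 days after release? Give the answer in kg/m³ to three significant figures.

The peak of an instantaneous 1D plume sits at x = vt; there the Gaussian factor is 1 and C_max = M/(n_e·A·√(4πDt)), where n_e·A is the pore area the mass is dissolved in.
√(4πDt) = √(4π × 0.431 × 9.85) = 7.304 m, so C_max = 0.856/(0.35 × 62.4 × 7.304) = 0.00537 kg/m³.

0.00537 kg/m³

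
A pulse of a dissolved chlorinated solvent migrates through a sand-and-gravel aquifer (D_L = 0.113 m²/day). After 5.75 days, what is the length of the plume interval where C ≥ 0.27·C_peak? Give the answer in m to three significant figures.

The plume is Gaussian with σ = √(2Dt) = √(2 × 0.113 × 5.75) = 1.140 m.
C/C_peak = exp(−Δx²/(2σ²)) = 0.27 ⇒ Δx = σ·√(−2 ln 0.27) = 1.140 × 1.618 = 1.845 m.
Width = 2Δx = 3.69 m.

3.69 m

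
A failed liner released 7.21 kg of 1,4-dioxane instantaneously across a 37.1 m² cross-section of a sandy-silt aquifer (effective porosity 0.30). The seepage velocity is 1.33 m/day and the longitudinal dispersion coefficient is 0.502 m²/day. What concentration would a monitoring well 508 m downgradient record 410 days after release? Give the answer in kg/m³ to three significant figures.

0.00235 kg/m³

For an instantaneous plane source, C(x,t) = M/(n_e·A·√(4πDt)) · exp(−(x−vt)²/(4Dt)), with n_e·A the pore (flow) area.
Plume center vt = 1.33 × 410 = 545.3 m, so the well at 508 m is 37.3 m upgradient of the peak.
√(4πDt) = 50.86 m, giving peak height M/(n_e·A·√(4πDt)) = 7.21/(0.30 × 37.1 × 50.86) = 0.01274 kg/m³.
(x−vt)²/(4Dt) = (-37.3)²/(4 × 0.502 × 410) = 1.690; exp(−1.690) = 0.1845.
C = 0.01274 × 0.1845 = 0.00235 kg/m³.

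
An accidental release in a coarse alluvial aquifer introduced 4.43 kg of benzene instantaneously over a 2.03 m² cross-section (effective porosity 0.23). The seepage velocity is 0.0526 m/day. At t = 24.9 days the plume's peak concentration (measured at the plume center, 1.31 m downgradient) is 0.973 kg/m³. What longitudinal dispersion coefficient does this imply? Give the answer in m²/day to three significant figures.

0.304 m²/day

At the plume center C_max = M/(n_e·A·√(4πDt)), so D = M²/(4πt·(n_e·A·C_max)²).
n_e·A·C_max = 0.23 × 2.03 × 0.973 = 0.4543 kg/m.
D = 4.43²/(4π × 24.9 × 0.4543²) = 0.304 m²/day.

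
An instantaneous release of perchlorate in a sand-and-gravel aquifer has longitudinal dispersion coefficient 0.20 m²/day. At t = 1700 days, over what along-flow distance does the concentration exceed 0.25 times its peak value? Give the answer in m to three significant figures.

86.8 m

The plume is Gaussian with σ = √(2Dt) = √(2 × 0.20 × 1700) = 26.08 m.
C/C_peak = exp(−Δx²/(2σ²)) = 0.25 ⇒ Δx = σ·√(−2 ln 0.25) = 26.08 × 1.665 = 43.42 m.
Width = 2Δx = 86.8 m.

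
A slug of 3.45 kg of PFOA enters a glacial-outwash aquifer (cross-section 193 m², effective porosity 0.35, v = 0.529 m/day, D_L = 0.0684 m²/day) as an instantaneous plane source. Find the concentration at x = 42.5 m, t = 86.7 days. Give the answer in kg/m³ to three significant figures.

For an instantaneous plane source, C(x,t) = M/(n_e·A·√(4πDt)) · exp(−(x−vt)²/(4Dt)), with n_e·A the pore (flow) area.
Plume center vt = 0.529 × 86.7 = 45.8643 m, so the well at 42.5 m is 3.3643 m upgradient of the peak.
√(4πDt) = 8.633 m, giving peak height M/(n_e·A·√(4πDt)) = 3.45/(0.35 × 193 × 8.633) = 0.005916 kg/m³.
(x−vt)²/(4Dt) = (-3.3643)²/(4 × 0.0684 × 86.7) = 0.4771; exp(−0.4771) = 0.6206.
C = 0.005916 × 0.6206 = 0.00367 kg/m³.

0.00367 kg/m³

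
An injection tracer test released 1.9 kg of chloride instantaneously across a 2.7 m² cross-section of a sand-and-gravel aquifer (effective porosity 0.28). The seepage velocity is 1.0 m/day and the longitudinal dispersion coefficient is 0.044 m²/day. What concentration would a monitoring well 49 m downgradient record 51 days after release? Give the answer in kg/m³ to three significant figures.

0.303 kg/m³

For an instantaneous plane source, C(x,t) = M/(n_e·A·√(4πDt)) · exp(−(x−vt)²/(4Dt)), with n_e·A the pore (flow) area.
Plume center vt = 1.0 × 51 = 51 m, so the well at 49 m is 2 m upgradient of the peak.
√(4πDt) = 5.310 m, giving peak height M/(n_e·A·√(4πDt)) = 1.9/(0.28 × 2.7 × 5.310) = 0.4733 kg/m³.
(x−vt)²/(4Dt) = (-2)²/(4 × 0.044 × 51) = 0.4456; exp(−0.4456) = 0.6404.
C = 0.4733 × 0.6404 = 0.303 kg/m³.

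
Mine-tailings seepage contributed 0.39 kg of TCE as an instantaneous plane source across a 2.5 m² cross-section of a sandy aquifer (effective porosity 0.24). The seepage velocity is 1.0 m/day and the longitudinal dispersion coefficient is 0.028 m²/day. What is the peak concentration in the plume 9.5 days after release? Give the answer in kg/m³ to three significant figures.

0.356 kg/m³

The peak of an instantaneous 1D plume sits at x = vt; there the Gaussian factor is 1 and C_max = M/(n_e·A·√(4πDt)), where n_e·A is the pore area the mass is dissolved in.
√(4πDt) = √(4π × 0.028 × 9.5) = 1.828 m, so C_max = 0.39/(0.24 × 2.5 × 1.828) = 0.356 kg/m³.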